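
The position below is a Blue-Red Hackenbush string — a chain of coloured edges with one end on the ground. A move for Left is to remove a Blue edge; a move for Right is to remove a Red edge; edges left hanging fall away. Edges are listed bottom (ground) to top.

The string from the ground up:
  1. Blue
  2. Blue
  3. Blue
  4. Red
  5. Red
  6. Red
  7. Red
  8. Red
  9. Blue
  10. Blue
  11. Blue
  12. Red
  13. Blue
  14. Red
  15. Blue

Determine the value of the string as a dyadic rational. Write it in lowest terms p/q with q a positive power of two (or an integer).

step 1: add Blue to get B; options L={ 0 } R={ ∅ } → 1
step 2: add Blue to get BB; options L={ 0, 1 } R={ ∅ } → 2
step 3: add Blue to get BBB; options L={ 0, 1, 2 } R={ ∅ } → 3
step 4: add Red to get BBBR; options L={ 0, 1, 2 } R={ 3 } → 5/2
step 5: add Red to get BBBRR; options L={ 0, 1, 2 } R={ 5/2, 3 } → 9/4
step 6: add Red to get BBBRRR; options L={ 0, 1, 2 } R={ 9/4, 5/2, 3 } → 17/8
step 7: add Red to get BBBRRRR; options L={ 0, 1, 2 } R={ 17/8, 9/4, 5/2, 3 } → 33/16
step 8: add Red to get BBBRRRRR; options L={ 0, 1, 2 } R={ 33/16, 17/8, 9/4, 5/2, 3 } → 65/32
step 9: add Blue to get BBBRRRRRB; options L={ 0, 1, 2, 65/32 } R={ 33/16, 17/8, 9/4, 5/2, 3 } → 131/64
step 10: add Blue to get BBBRRRRRBB; options L={ 0, 1, 2, 65/32, 131/64 } R={ 33/16, 17/8, 9/4, 5/2, 3 } → 263/128
step 11: add Blue to get BBBRRRRRBBB; options L={ 0, 1, 2, 65/32, 131/64, 263/128 } R={ 33/16, 17/8, 9/4, 5/2, 3 } → 527/256
step 12: add Red to get BBBRRRRRBBBR; options L={ 0, 1, 2, 65/32, 131/64, 263/128 } R={ 527/256, 33/16, 17/8, 9/4, 5/2, 3 } → 1053/512
step 13: add Blue to get BBBRRRRRBBBRB; options L={ 0, 1, 2, 65/32, 131/64, 263/128, 1053/512 } R={ 527/256, 33/16, 17/8, 9/4, 5/2, 3 } → 2107/1024
step 14: add Red to get BBBRRRRRBBBRBR; options L={ 0, 1, 2, 65/32, 131/64, 263/128, 1053/512 } R={ 2107/1024, 527/256, 33/16, 17/8, 9/4, 5/2, 3 } → 4213/2048
step 15: add Blue to get BBBRRRRRBBBRBRB; options L={ 0, 1, 2, 65/32, 131/64, 263/128, 1053/512, 4213/2048 } R={ 2107/1024, 527/256, 33/16, 17/8, 9/4, 5/2, 3 } → 8427/4096

8427/4096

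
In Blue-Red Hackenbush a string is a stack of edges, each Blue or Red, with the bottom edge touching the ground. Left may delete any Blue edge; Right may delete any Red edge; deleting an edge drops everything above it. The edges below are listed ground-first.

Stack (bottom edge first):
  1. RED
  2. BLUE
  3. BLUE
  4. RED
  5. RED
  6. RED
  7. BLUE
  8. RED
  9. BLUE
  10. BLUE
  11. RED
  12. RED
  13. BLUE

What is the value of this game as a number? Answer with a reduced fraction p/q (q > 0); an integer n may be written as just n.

Recurse on prefixes of the 13-edge string RED BLUE BLUE RED RED RED BLUE RED BLUE BLUE RED RED BLUE:
v(R) = { (no moves) | 0 } ⇒ -1
v(RB) = { -1 | 0 } ⇒ -1/2
v(RBB) = { -1,-1/2 | 0 } ⇒ -1/4
v(RBBR) = { -1,-1/2 | -1/4,0 } ⇒ -3/8
v(RBBRR) = { -1,-1/2 | -3/8,-1/4,0 } ⇒ -7/16
v(RBBRRR) = { -1,-1/2 | -7/16,-3/8,-1/4,0 } ⇒ -15/32
v(RBBRRRB) = { -1,-1/2,-15/32 | -7/16,-3/8,-1/4,0 } ⇒ -29/64
v(RBBRRRBR) = { -1,-1/2,-15/32 | -29/64,-7/16,-3/8,-1/4,0 } ⇒ -59/128
v(RBBRRRBRB) = { -1,-1/2,-15/32,-59/128 | -29/64,-7/16,-3/8,-1/4,0 } ⇒ -117/256
v(RBBRRRBRBB) = { -1,-1/2,-15/32,-59/128,-117/256 | -29/64,-7/16,-3/8,-1/4,0 } ⇒ -233/512
v(RBBRRRBRBBR) = { -1,-1/2,-15/32,-59/128,-117/256 | -233/512,-29/64,-7/16,-3/8,-1/4,0 } ⇒ -467/1024
v(RBBRRRBRBBRR) = { -1,-1/2,-15/32,-59/128,-117/256 | -467/1024,-233/512,-29/64,-7/16,-3/8,-1/4,0 } ⇒ -935/2048
v(RBBRRRBRBBRRB) = { -1,-1/2,-15/32,-59/128,-117/256,-935/2048 | -467/1024,-233/512,-29/64,-7/16,-3/8,-1/4,0 } ⇒ -1869/4096

-1869/4096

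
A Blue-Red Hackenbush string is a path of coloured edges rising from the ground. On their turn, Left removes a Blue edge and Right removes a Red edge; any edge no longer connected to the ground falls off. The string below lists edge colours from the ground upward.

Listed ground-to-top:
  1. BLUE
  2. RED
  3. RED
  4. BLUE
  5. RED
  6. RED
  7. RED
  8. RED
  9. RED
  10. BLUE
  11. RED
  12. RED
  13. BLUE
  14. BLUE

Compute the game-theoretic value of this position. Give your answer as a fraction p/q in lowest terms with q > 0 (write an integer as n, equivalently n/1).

Recurse on prefixes of the 14-edge string BLUE RED RED BLUE RED RED RED RED RED BLUE RED RED BLUE BLUE:
g(B) = { 0 | — } → 1
g(BR) = { 0 | 1 } → 1/2
g(BRR) = { 0 | 1/2,1 } → 1/4
g(BRRB) = { 0,1/4 | 1/2,1 } → 3/8
g(BRRBR) = { 0,1/4 | 3/8,1/2,1 } → 5/16
g(BRRBRR) = { 0,1/4 | 5/16,3/8,1/2,1 } → 9/32
g(BRRBRRR) = { 0,1/4 | 9/32,5/16,3/8,1/2,1 } → 17/64
g(BRRBRRRR) = { 0,1/4 | 17/64,9/32,5/16,3/8,1/2,1 } → 33/128
g(BRRBRRRRR) = { 0,1/4 | 33/128,17/64,9/32,5/16,3/8,1/2,1 } → 65/256
g(BRRBRRRRRB) = { 0,1/4,65/256 | 33/128,17/64,9/32,5/16,3/8,1/2,1 } → 131/512
g(BRRBRRRRRBR) = { 0,1/4,65/256 | 131/512,33/128,17/64,9/32,5/16,3/8,1/2,1 } → 261/1024
g(BRRBRRRRRBRR) = { 0,1/4,65/256 | 261/1024,131/512,33/128,17/64,9/32,5/16,3/8,1/2,1 } → 521/2048
g(BRRBRRRRRBRRB) = { 0,1/4,65/256,521/2048 | 261/1024,131/512,33/128,17/64,9/32,5/16,3/8,1/2,1 } → 1043/4096
g(BRRBRRRRRBRRBB) = { 0,1/4,65/256,521/2048,1043/4096 | 261/1024,131/512,33/128,17/64,9/32,5/16,3/8,1/2,1 } → 2087/8192

2087/8192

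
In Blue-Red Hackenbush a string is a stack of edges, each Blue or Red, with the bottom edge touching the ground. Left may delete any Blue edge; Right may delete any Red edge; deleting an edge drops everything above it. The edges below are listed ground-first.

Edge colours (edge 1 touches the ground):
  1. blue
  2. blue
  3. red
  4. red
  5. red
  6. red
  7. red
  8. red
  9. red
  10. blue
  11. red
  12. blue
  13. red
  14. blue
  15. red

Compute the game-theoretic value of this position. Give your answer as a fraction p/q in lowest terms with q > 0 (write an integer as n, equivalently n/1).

8277/8192

Prefix values for blue blue red red red red red red red blue red blue red blue red via {L|R} + simplicity:
g_1 [b]  L=[0]  R=[∅]  = 1
g_2 [bb]  L=[0 1]  R=[∅]  = 2
g_3 [bbr]  L=[0 1]  R=[2]  = 3/2
g_4 [bbrr]  L=[0 1]  R=[3/2 2]  = 5/4
g_5 [bbrrr]  L=[0 1]  R=[5/4 3/2 2]  = 9/8
g_6 [bbrrrr]  L=[0 1]  R=[9/8 5/4 3/2 2]  = 17/16
g_7 [bbrrrrr]  L=[0 1]  R=[17/16 9/8 5/4 3/2 2]  = 33/32
g_8 [bbrrrrrr]  L=[0 1]  R=[33/32 17/16 9/8 5/4 3/2 2]  = 65/64
g_9 [bbrrrrrrr]  L=[0 1]  R=[65/64 33/32 17/16 9/8 5/4 3/2 2]  = 129/128
g_10 [bbrrrrrrrb]  L=[0 1 129/128]  R=[65/64 33/32 17/16 9/8 5/4 3/2 2]  = 259/256
g_11 [bbrrrrrrrbr]  L=[0 1 129/128]  R=[259/256 65/64 33/32 17/16 9/8 5/4 3/2 2]  = 517/512
g_12 [bbrrrrrrrbrb]  L=[0 1 129/128 517/512]  R=[259/256 65/64 33/32 17/16 9/8 5/4 3/2 2]  = 1035/1024
g_13 [bbrrrrrrrbrbr]  L=[0 1 129/128 517/512]  R=[1035/1024 259/256 65/64 33/32 17/16 9/8 5/4 3/2 2]  = 2069/2048
g_14 [bbrrrrrrrbrbrb]  L=[0 1 129/128 517/512 2069/2048]  R=[1035/1024 259/256 65/64 33/32 17/16 9/8 5/4 3/2 2]  = 4139/4096
g_15 [bbrrrrrrrbrbrbr]  L=[0 1 129/128 517/512 2069/2048]  R=[4139/4096 1035/1024 259/256 65/64 33/32 17/16 9/8 5/4 3/2 2]  = 8277/8192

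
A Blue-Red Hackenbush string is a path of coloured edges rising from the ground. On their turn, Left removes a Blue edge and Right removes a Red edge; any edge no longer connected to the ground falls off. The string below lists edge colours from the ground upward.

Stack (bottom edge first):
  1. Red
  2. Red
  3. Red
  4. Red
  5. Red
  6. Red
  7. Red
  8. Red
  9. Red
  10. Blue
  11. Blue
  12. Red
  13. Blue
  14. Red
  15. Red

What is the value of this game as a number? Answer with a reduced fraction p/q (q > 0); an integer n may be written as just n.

-535/64

R: Left { · }, Right { 0 } → simplest -1
RR: Left { · }, Right { -1 0 } → simplest -2
RRR: Left { · }, Right { -2 -1 0 } → simplest -3
RRRR: Left { · }, Right { -3 -2 -1 0 } → simplest -4
RRRRR: Left { · }, Right { -4 -3 -2 -1 0 } → simplest -5
RRRRRR: Left { · }, Right { -5 -4 -3 -2 -1 0 } → simplest -6
RRRRRRR: Left { · }, Right { -6 -5 -4 -3 -2 -1 0 } → simplest -7
RRRRRRRR: Left { · }, Right { -7 -6 -5 -4 -3 -2 -1 0 } → simplest -8
RRRRRRRRR: Left { · }, Right { -8 -7 -6 -5 -4 -3 -2 -1 0 } → simplest -9
RRRRRRRRRB: Left { -9 }, Right { -8 -7 -6 -5 -4 -3 -2 -1 0 } → simplest -17/2
RRRRRRRRRBB: Left { -9 -17/2 }, Right { -8 -7 -6 -5 -4 -3 -2 -1 0 } → simplest -33/4
RRRRRRRRRBBR: Left { -9 -17/2 }, Right { -33/4 -8 -7 -6 -5 -4 -3 -2 -1 0 } → simplest -67/8
RRRRRRRRRBBRB: Left { -9 -17/2 -67/8 }, Right { -33/4 -8 -7 -6 -5 -4 -3 -2 -1 0 } → simplest -133/16
RRRRRRRRRBBRBR: Left { -9 -17/2 -67/8 }, Right { -133/16 -33/4 -8 -7 -6 -5 -4 -3 -2 -1 0 } → simplest -267/32
RRRRRRRRRBBRBRR: Left { -9 -17/2 -67/8 }, Right { -267/32 -133/16 -33/4 -8 -7 -6 -5 -4 -3 -2 -1 0 } → simplest -535/64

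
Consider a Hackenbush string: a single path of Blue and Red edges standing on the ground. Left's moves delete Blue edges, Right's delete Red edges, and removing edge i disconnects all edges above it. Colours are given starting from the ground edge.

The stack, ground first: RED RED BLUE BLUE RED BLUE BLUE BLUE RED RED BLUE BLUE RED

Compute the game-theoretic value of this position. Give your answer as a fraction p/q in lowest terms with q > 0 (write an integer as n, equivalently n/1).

-2611/2048

step 1: add RED to get R; options L={  } R={ 0 } = -1
step 2: add RED to get RR; options L={  } R={ -1; 0 } = -2
step 3: add BLUE to get RRB; options L={ -2 } R={ -1; 0 } = -3/2
step 4: add BLUE to get RRBB; options L={ -2; -3/2 } R={ -1; 0 } = -5/4
step 5: add RED to get RRBBR; options L={ -2; -3/2 } R={ -5/4; -1; 0 } = -11/8
step 6: add BLUE to get RRBBRB; options L={ -2; -3/2; -11/8 } R={ -5/4; -1; 0 } = -21/16
step 7: add BLUE to get RRBBRBB; options L={ -2; -3/2; -11/8; -21/16 } R={ -5/4; -1; 0 } = -41/32
step 8: add BLUE to get RRBBRBBB; options L={ -2; -3/2; -11/8; -21/16; -41/32 } R={ -5/4; -1; 0 } = -81/64
step 9: add RED to get RRBBRBBBR; options L={ -2; -3/2; -11/8; -21/16; -41/32 } R={ -81/64; -5/4; -1; 0 } = -163/128
step 10: add RED to get RRBBRBBBRR; options L={ -2; -3/2; -11/8; -21/16; -41/32 } R={ -163/128; -81/64; -5/4; -1; 0 } = -327/256
step 11: add BLUE to get RRBBRBBBRRB; options L={ -2; -3/2; -11/8; -21/16; -41/32; -327/256 } R={ -163/128; -81/64; -5/4; -1; 0 } = -653/512
step 12: add BLUE to get RRBBRBBBRRBB; options L={ -2; -3/2; -11/8; -21/16; -41/32; -327/256; -653/512 } R={ -163/128; -81/64; -5/4; -1; 0 } = -1305/1024
step 13: add RED to get RRBBRBBBRRBBR; options L={ -2; -3/2; -11/8; -21/16; -41/32; -327/256; -653/512 } R={ -1305/1024; -163/128; -81/64; -5/4; -1; 0 } = -2611/2048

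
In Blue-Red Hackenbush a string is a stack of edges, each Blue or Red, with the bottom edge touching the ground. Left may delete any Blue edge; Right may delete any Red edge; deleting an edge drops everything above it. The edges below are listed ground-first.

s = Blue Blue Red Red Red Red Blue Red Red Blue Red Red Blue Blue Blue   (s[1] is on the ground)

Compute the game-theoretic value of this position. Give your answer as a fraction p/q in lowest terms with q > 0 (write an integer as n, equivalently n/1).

8783/8192

step 1: add Blue to get B; options L={ 0 } R={ — } so 1
step 2: add Blue to get BB; options L={ 0,1 } R={ — } so 2
step 3: add Red to get BBR; options L={ 0,1 } R={ 2 } so 3/2
step 4: add Red to get BBRR; options L={ 0,1 } R={ 3/2,2 } so 5/4
step 5: add Red to get BBRRR; options L={ 0,1 } R={ 5/4,3/2,2 } so 9/8
step 6: add Red to get BBRRRR; options L={ 0,1 } R={ 9/8,5/4,3/2,2 } so 17/16
step 7: add Blue to get BBRRRRB; options L={ 0,1,17/16 } R={ 9/8,5/4,3/2,2 } so 35/32
step 8: add Red to get BBRRRRBR; options L={ 0,1,17/16 } R={ 35/32,9/8,5/4,3/2,2 } so 69/64
step 9: add Red to get BBRRRRBRR; options L={ 0,1,17/16 } R={ 69/64,35/32,9/8,5/4,3/2,2 } so 137/128
step 10: add Blue to get BBRRRRBRRB; options L={ 0,1,17/16,137/128 } R={ 69/64,35/32,9/8,5/4,3/2,2 } so 275/256
step 11: add Red to get BBRRRRBRRBR; options L={ 0,1,17/16,137/128 } R={ 275/256,69/64,35/32,9/8,5/4,3/2,2 } so 549/512
step 12: add Red to get BBRRRRBRRBRR; options L={ 0,1,17/16,137/128 } R={ 549/512,275/256,69/64,35/32,9/8,5/4,3/2,2 } so 1097/1024
step 13: add Blue to get BBRRRRBRRBRRB; options L={ 0,1,17/16,137/128,1097/1024 } R={ 549/512,275/256,69/64,35/32,9/8,5/4,3/2,2 } so 2195/2048
step 14: add Blue to get BBRRRRBRRBRRBB; options L={ 0,1,17/16,137/128,1097/1024,2195/2048 } R={ 549/512,275/256,69/64,35/32,9/8,5/4,3/2,2 } so 4391/4096
step 15: add Blue to get BBRRRRBRRBRRBBB; options L={ 0,1,17/16,137/128,1097/1024,2195/2048,4391/4096 } R={ 549/512,275/256,69/64,35/32,9/8,5/4,3/2,2 } so 8783/8192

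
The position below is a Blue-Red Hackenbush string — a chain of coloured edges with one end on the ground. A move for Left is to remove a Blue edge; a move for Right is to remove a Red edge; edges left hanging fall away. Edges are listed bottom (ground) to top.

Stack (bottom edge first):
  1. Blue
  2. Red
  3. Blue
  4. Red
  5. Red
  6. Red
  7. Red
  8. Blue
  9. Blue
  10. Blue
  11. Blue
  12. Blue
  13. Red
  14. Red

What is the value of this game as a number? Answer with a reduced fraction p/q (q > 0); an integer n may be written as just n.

B: Left { 0 }, Right { · } → simplest 1
BR: Left { 0 }, Right { 1 } → simplest 1/2
BRB: Left { 0; 1/2 }, Right { 1 } → simplest 3/4
BRBR: Left { 0; 1/2 }, Right { 3/4; 1 } → simplest 5/8
BRBRR: Left { 0; 1/2 }, Right { 5/8; 3/4; 1 } → simplest 9/16
BRBRRR: Left { 0; 1/2 }, Right { 9/16; 5/8; 3/4; 1 } → simplest 17/32
BRBRRRR: Left { 0; 1/2 }, Right { 17/32; 9/16; 5/8; 3/4; 1 } → simplest 33/64
BRBRRRRB: Left { 0; 1/2; 33/64 }, Right { 17/32; 9/16; 5/8; 3/4; 1 } → simplest 67/128
BRBRRRRBB: Left { 0; 1/2; 33/64; 67/128 }, Right { 17/32; 9/16; 5/8; 3/4; 1 } → simplest 135/256
BRBRRRRBBB: Left { 0; 1/2; 33/64; 67/128; 135/256 }, Right { 17/32; 9/16; 5/8; 3/4; 1 } → simplest 271/512
BRBRRRRBBBB: Left { 0; 1/2; 33/64; 67/128; 135/256; 271/512 }, Right { 17/32; 9/16; 5/8; 3/4; 1 } → simplest 543/1024
BRBRRRRBBBBB: Left { 0; 1/2; 33/64; 67/128; 135/256; 271/512; 543/1024 }, Right { 17/32; 9/16; 5/8; 3/4; 1 } → simplest 1087/2048
BRBRRRRBBBBBR: Left { 0; 1/2; 33/64; 67/128; 135/256; 271/512; 543/1024 }, Right { 1087/2048; 17/32; 9/16; 5/8; 3/4; 1 } → simplest 2173/4096
BRBRRRRBBBBBRR: Left { 0; 1/2; 33/64; 67/128; 135/256; 271/512; 543/1024 }, Right { 2173/4096; 1087/2048; 17/32; 9/16; 5/8; 3/4; 1 } → simplest 4345/8192

4345/8192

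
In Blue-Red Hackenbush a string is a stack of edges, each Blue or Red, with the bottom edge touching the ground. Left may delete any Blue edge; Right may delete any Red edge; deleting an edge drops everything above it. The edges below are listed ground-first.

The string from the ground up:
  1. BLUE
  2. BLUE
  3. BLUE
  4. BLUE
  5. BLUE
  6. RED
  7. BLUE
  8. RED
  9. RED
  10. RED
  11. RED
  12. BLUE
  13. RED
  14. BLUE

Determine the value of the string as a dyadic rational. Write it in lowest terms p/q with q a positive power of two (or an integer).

edge 1 of 14 (BLUE): { 0 | none } → 1
edge 2 of 14 (BLUE): { 0 1 | none } → 2
edge 3 of 14 (BLUE): { 0 1 2 | none } → 3
edge 4 of 14 (BLUE): { 0 1 2 3 | none } → 4
edge 5 of 14 (BLUE): { 0 1 2 3 4 | none } → 5
edge 6 of 14 (RED): { 0 1 2 3 4 | 5 } → 9/2
edge 7 of 14 (BLUE): { 0 1 2 3 4 9/2 | 5 } → 19/4
edge 8 of 14 (RED): { 0 1 2 3 4 9/2 | 19/4 5 } → 37/8
edge 9 of 14 (RED): { 0 1 2 3 4 9/2 | 37/8 19/4 5 } → 73/16
edge 10 of 14 (RED): { 0 1 2 3 4 9/2 | 73/16 37/8 19/4 5 } → 145/32
edge 11 of 14 (RED): { 0 1 2 3 4 9/2 | 145/32 73/16 37/8 19/4 5 } → 289/64
edge 12 of 14 (BLUE): { 0 1 2 3 4 9/2 289/64 | 145/32 73/16 37/8 19/4 5 } → 579/128
edge 13 of 14 (RED): { 0 1 2 3 4 9/2 289/64 | 579/128 145/32 73/16 37/8 19/4 5 } → 1157/256
edge 14 of 14 (BLUE): { 0 1 2 3 4 9/2 289/64 1157/256 | 579/128 145/32 73/16 37/8 19/4 5 } → 2315/512

2315/512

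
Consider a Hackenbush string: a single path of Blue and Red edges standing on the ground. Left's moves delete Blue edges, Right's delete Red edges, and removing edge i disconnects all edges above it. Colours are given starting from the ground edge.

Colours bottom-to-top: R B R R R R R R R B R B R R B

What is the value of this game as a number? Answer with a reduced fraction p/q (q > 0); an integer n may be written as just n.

Recurse on prefixes of the 15-edge string R B R R R R R R R B R B R R B:
g(R) = { none | 0 } = -1
g(RB) = { -1 | 0 } = -1/2
g(RBR) = { -1 | -1/2,0 } = -3/4
g(RBRR) = { -1 | -3/4,-1/2,0 } = -7/8
g(RBRRR) = { -1 | -7/8,-3/4,-1/2,0 } = -15/16
g(RBRRRR) = { -1 | -15/16,-7/8,-3/4,-1/2,0 } = -31/32
g(RBRRRRR) = { -1 | -31/32,-15/16,-7/8,-3/4,-1/2,0 } = -63/64
g(RBRRRRRR) = { -1 | -63/64,-31/32,-15/16,-7/8,-3/4,-1/2,0 } = -127/128
g(RBRRRRRRR) = { -1 | -127/128,-63/64,-31/32,-15/16,-7/8,-3/4,-1/2,0 } = -255/256
g(RBRRRRRRRB) = { -1,-255/256 | -127/128,-63/64,-31/32,-15/16,-7/8,-3/4,-1/2,0 } = -509/512
g(RBRRRRRRRBR) = { -1,-255/256 | -509/512,-127/128,-63/64,-31/32,-15/16,-7/8,-3/4,-1/2,0 } = -1019/1024
g(RBRRRRRRRBRB) = { -1,-255/256,-1019/1024 | -509/512,-127/128,-63/64,-31/32,-15/16,-7/8,-3/4,-1/2,0 } = -2037/2048
g(RBRRRRRRRBRBR) = { -1,-255/256,-1019/1024 | -2037/2048,-509/512,-127/128,-63/64,-31/32,-15/16,-7/8,-3/4,-1/2,0 } = -4075/4096
g(RBRRRRRRRBRBRR) = { -1,-255/256,-1019/1024 | -4075/4096,-2037/2048,-509/512,-127/128,-63/64,-31/32,-15/16,-7/8,-3/4,-1/2,0 } = -8151/8192
g(RBRRRRRRRBRBRRB) = { -1,-255/256,-1019/1024,-8151/8192 | -4075/4096,-2037/2048,-509/512,-127/128,-63/64,-31/32,-15/16,-7/8,-3/4,-1/2,0 } = -16301/16384

-16301/16384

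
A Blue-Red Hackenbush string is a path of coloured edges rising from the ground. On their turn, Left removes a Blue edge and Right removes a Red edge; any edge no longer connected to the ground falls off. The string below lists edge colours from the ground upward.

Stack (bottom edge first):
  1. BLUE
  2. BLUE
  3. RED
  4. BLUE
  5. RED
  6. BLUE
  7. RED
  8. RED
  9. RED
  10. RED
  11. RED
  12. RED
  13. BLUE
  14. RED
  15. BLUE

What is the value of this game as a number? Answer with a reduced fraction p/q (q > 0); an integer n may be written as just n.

B: Left { 0 }, Right {  } -> simplest 1
BB: Left { 0, 1 }, Right {  } -> simplest 2
BBR: Left { 0, 1 }, Right { 2 } -> simplest 3/2
BBRB: Left { 0, 1, 3/2 }, Right { 2 } -> simplest 7/4
BBRBR: Left { 0, 1, 3/2 }, Right { 7/4, 2 } -> simplest 13/8
BBRBRB: Left { 0, 1, 3/2, 13/8 }, Right { 7/4, 2 } -> simplest 27/16
BBRBRBR: Left { 0, 1, 3/2, 13/8 }, Right { 27/16, 7/4, 2 } -> simplest 53/32
BBRBRBRR: Left { 0, 1, 3/2, 13/8 }, Right { 53/32, 27/16, 7/4, 2 } -> simplest 105/64
BBRBRBRRR: Left { 0, 1, 3/2, 13/8 }, Right { 105/64, 53/32, 27/16, 7/4, 2 } -> simplest 209/128
BBRBRBRRRR: Left { 0, 1, 3/2, 13/8 }, Right { 209/128, 105/64, 53/32, 27/16, 7/4, 2 } -> simplest 417/256
BBRBRBRRRRR: Left { 0, 1, 3/2, 13/8 }, Right { 417/256, 209/128, 105/64, 53/32, 27/16, 7/4, 2 } -> simplest 833/512
BBRBRBRRRRRR: Left { 0, 1, 3/2, 13/8 }, Right { 833/512, 417/256, 209/128, 105/64, 53/32, 27/16, 7/4, 2 } -> simplest 1665/1024
BBRBRBRRRRRRB: Left { 0, 1, 3/2, 13/8, 1665/1024 }, Right { 833/512, 417/256, 209/128, 105/64, 53/32, 27/16, 7/4, 2 } -> simplest 3331/2048
BBRBRBRRRRRRBR: Left { 0, 1, 3/2, 13/8, 1665/1024 }, Right { 3331/2048, 833/512, 417/256, 209/128, 105/64, 53/32, 27/16, 7/4, 2 } -> simplest 6661/4096
BBRBRBRRRRRRBRB: Left { 0, 1, 3/2, 13/8, 1665/1024, 6661/4096 }, Right { 3331/2048, 833/512, 417/256, 209/128, 105/64, 53/32, 27/16, 7/4, 2 } -> simplest 13323/8192

13323/8192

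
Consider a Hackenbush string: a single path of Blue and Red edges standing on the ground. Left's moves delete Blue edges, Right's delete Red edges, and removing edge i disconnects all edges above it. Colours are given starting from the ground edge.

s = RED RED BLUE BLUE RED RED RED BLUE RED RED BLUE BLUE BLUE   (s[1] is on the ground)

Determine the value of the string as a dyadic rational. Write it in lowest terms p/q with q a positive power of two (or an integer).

-2993/2048

R: Left { ∅ }, Right { 0 } = simplest -1
RR: Left { ∅ }, Right { -1, 0 } = simplest -2
RRB: Left { -2 }, Right { -1, 0 } = simplest -3/2
RRBB: Left { -2, -3/2 }, Right { -1, 0 } = simplest -5/4
RRBBR: Left { -2, -3/2 }, Right { -5/4, -1, 0 } = simplest -11/8
RRBBRR: Left { -2, -3/2 }, Right { -11/8, -5/4, -1, 0 } = simplest -23/16
RRBBRRR: Left { -2, -3/2 }, Right { -23/16, -11/8, -5/4, -1, 0 } = simplest -47/32
RRBBRRRB: Left { -2, -3/2, -47/32 }, Right { -23/16, -11/8, -5/4, -1, 0 } = simplest -93/64
RRBBRRRBR: Left { -2, -3/2, -47/32 }, Right { -93/64, -23/16, -11/8, -5/4, -1, 0 } = simplest -187/128
RRBBRRRBRR: Left { -2, -3/2, -47/32 }, Right { -187/128, -93/64, -23/16, -11/8, -5/4, -1, 0 } = simplest -375/256
RRBBRRRBRRB: Left { -2, -3/2, -47/32, -375/256 }, Right { -187/128, -93/64, -23/16, -11/8, -5/4, -1, 0 } = simplest -749/512
RRBBRRRBRRBB: Left { -2, -3/2, -47/32, -375/256, -749/512 }, Right { -187/128, -93/64, -23/16, -11/8, -5/4, -1, 0 } = simplest -1497/1024
RRBBRRRBRRBBB: Left { -2, -3/2, -47/32, -375/256, -749/512, -1497/1024 }, Right { -187/128, -93/64, -23/16, -11/8, -5/4, -1, 0 } = simplest -2993/2048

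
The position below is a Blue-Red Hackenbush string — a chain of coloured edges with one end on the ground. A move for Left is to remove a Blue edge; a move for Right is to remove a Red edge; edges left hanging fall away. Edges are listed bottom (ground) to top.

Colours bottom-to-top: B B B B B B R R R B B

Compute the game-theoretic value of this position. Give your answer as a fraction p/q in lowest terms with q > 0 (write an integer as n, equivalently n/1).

167/32

Recurse on prefixes of the 11-edge string B B B B B B R R R B B:
value_1 [B]  L=[0]  R=[∅]  ⇒ 1
value_2 [BB]  L=[0,1]  R=[∅]  ⇒ 2
value_3 [BBB]  L=[0,1,2]  R=[∅]  ⇒ 3
value_4 [BBBB]  L=[0,1,2,3]  R=[∅]  ⇒ 4
value_5 [BBBBB]  L=[0,1,2,3,4]  R=[∅]  ⇒ 5
value_6 [BBBBBB]  L=[0,1,2,3,4,5]  R=[∅]  ⇒ 6
value_7 [BBBBBBR]  L=[0,1,2,3,4,5]  R=[6]  ⇒ 11/2
value_8 [BBBBBBRR]  L=[0,1,2,3,4,5]  R=[11/2,6]  ⇒ 21/4
value_9 [BBBBBBRRR]  L=[0,1,2,3,4,5]  R=[21/4,11/2,6]  ⇒ 41/8
value_10 [BBBBBBRRRB]  L=[0,1,2,3,4,5,41/8]  R=[21/4,11/2,6]  ⇒ 83/16
value_11 [BBBBBBRRRBB]  L=[0,1,2,3,4,5,41/8,83/16]  R=[21/4,11/2,6]  ⇒ 167/32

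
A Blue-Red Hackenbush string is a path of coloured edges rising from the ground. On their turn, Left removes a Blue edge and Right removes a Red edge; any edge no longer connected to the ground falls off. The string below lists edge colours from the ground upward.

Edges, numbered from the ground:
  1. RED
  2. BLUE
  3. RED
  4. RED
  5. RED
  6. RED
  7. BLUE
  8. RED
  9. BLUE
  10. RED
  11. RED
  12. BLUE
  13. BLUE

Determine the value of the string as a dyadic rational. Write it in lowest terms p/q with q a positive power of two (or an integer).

-3929/4096

Build value(s[:k]) for k = 1..13, string s = RED BLUE RED RED RED RED BLUE RED BLUE RED RED BLUE BLUE.
value_1 [R]  L=[none]  R=[0]  => -1
value_2 [RB]  L=[-1]  R=[0]  => -1/2
value_3 [RBR]  L=[-1]  R=[-1/2 0]  => -3/4
value_4 [RBRR]  L=[-1]  R=[-3/4 -1/2 0]  => -7/8
value_5 [RBRRR]  L=[-1]  R=[-7/8 -3/4 -1/2 0]  => -15/16
value_6 [RBRRRR]  L=[-1]  R=[-15/16 -7/8 -3/4 -1/2 0]  => -31/32
value_7 [RBRRRRB]  L=[-1 -31/32]  R=[-15/16 -7/8 -3/4 -1/2 0]  => -61/64
value_8 [RBRRRRBR]  L=[-1 -31/32]  R=[-61/64 -15/16 -7/8 -3/4 -1/2 0]  => -123/128
value_9 [RBRRRRBRB]  L=[-1 -31/32 -123/128]  R=[-61/64 -15/16 -7/8 -3/4 -1/2 0]  => -245/256
value_10 [RBRRRRBRBR]  L=[-1 -31/32 -123/128]  R=[-245/256 -61/64 -15/16 -7/8 -3/4 -1/2 0]  => -491/512
value_11 [RBRRRRBRBRR]  L=[-1 -31/32 -123/128]  R=[-491/512 -245/256 -61/64 -15/16 -7/8 -3/4 -1/2 0]  => -983/1024
value_12 [RBRRRRBRBRRB]  L=[-1 -31/32 -123/128 -983/1024]  R=[-491/512 -245/256 -61/64 -15/16 -7/8 -3/4 -1/2 0]  => -1965/2048
value_13 [RBRRRRBRBRRBB]  L=[-1 -31/32 -123/128 -983/1024 -1965/2048]  R=[-491/512 -245/256 -61/64 -15/16 -7/8 -3/4 -1/2 0]  => -3929/4096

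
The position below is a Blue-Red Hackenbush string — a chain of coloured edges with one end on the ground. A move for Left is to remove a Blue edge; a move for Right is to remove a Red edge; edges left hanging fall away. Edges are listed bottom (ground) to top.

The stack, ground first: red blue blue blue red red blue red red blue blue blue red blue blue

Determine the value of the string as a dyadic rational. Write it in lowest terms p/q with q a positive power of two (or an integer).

Prefix values for red blue blue blue red red blue red red blue blue blue red blue blue via {L|R} + simplicity:
value_1 [r]  L=[—]  R=[0]  gives -1
value_2 [rb]  L=[-1]  R=[0]  gives -1/2
value_3 [rbb]  L=[-1; -1/2]  R=[0]  gives -1/4
value_4 [rbbb]  L=[-1; -1/2; -1/4]  R=[0]  gives -1/8
value_5 [rbbbr]  L=[-1; -1/2; -1/4]  R=[-1/8; 0]  gives -3/16
value_6 [rbbbrr]  L=[-1; -1/2; -1/4]  R=[-3/16; -1/8; 0]  gives -7/32
value_7 [rbbbrrb]  L=[-1; -1/2; -1/4; -7/32]  R=[-3/16; -1/8; 0]  gives -13/64
value_8 [rbbbrrbr]  L=[-1; -1/2; -1/4; -7/32]  R=[-13/64; -3/16; -1/8; 0]  gives -27/128
value_9 [rbbbrrbrr]  L=[-1; -1/2; -1/4; -7/32]  R=[-27/128; -13/64; -3/16; -1/8; 0]  gives -55/256
value_10 [rbbbrrbrrb]  L=[-1; -1/2; -1/4; -7/32; -55/256]  R=[-27/128; -13/64; -3/16; -1/8; 0]  gives -109/512
value_11 [rbbbrrbrrbb]  L=[-1; -1/2; -1/4; -7/32; -55/256; -109/512]  R=[-27/128; -13/64; -3/16; -1/8; 0]  gives -217/1024
value_12 [rbbbrrbrrbbb]  L=[-1; -1/2; -1/4; -7/32; -55/256; -109/512; -217/1024]  R=[-27/128; -13/64; -3/16; -1/8; 0]  gives -433/2048
value_13 [rbbbrrbrrbbbr]  L=[-1; -1/2; -1/4; -7/32; -55/256; -109/512; -217/1024]  R=[-433/2048; -27/128; -13/64; -3/16; -1/8; 0]  gives -867/4096
value_14 [rbbbrrbrrbbbrb]  L=[-1; -1/2; -1/4; -7/32; -55/256; -109/512; -217/1024; -867/4096]  R=[-433/2048; -27/128; -13/64; -3/16; -1/8; 0]  gives -1733/8192
value_15 [rbbbrrbrrbbbrbb]  L=[-1; -1/2; -1/4; -7/32; -55/256; -109/512; -217/1024; -867/4096; -1733/8192]  R=[-433/2048; -27/128; -13/64; -3/16; -1/8; 0]  gives -3465/16384

-3465/16384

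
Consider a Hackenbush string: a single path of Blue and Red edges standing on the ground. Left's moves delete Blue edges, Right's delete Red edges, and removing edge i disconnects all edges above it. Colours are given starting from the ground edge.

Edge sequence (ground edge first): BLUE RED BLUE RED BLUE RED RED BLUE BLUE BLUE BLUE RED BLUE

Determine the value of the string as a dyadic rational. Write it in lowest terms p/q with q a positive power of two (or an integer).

step 1: add BLUE to get B; options L={ 0 } R={  } gives 1
step 2: add RED to get BR; options L={ 0 } R={ 1 } gives 1/2
step 3: add BLUE to get BRB; options L={ 0 1/2 } R={ 1 } gives 3/4
step 4: add RED to get BRBR; options L={ 0 1/2 } R={ 3/4 1 } gives 5/8
step 5: add BLUE to get BRBRB; options L={ 0 1/2 5/8 } R={ 3/4 1 } gives 11/16
step 6: add RED to get BRBRBR; options L={ 0 1/2 5/8 } R={ 11/16 3/4 1 } gives 21/32
step 7: add RED to get BRBRBRR; options L={ 0 1/2 5/8 } R={ 21/32 11/16 3/4 1 } gives 41/64
step 8: add BLUE to get BRBRBRRB; options L={ 0 1/2 5/8 41/64 } R={ 21/32 11/16 3/4 1 } gives 83/128
step 9: add BLUE to get BRBRBRRBB; options L={ 0 1/2 5/8 41/64 83/128 } R={ 21/32 11/16 3/4 1 } gives 167/256
step 10: add BLUE to get BRBRBRRBBB; options L={ 0 1/2 5/8 41/64 83/128 167/256 } R={ 21/32 11/16 3/4 1 } gives 335/512
step 11: add BLUE to get BRBRBRRBBBB; options L={ 0 1/2 5/8 41/64 83/128 167/256 335/512 } R={ 21/32 11/16 3/4 1 } gives 671/1024
step 12: add RED to get BRBRBRRBBBBR; options L={ 0 1/2 5/8 41/64 83/128 167/256 335/512 } R={ 671/1024 21/32 11/16 3/4 1 } gives 1341/2048
step 13: add BLUE to get BRBRBRRBBBBRB; options L={ 0 1/2 5/8 41/64 83/128 167/256 335/512 1341/2048 } R={ 671/1024 21/32 11/16 3/4 1 } gives 2683/4096

2683/4096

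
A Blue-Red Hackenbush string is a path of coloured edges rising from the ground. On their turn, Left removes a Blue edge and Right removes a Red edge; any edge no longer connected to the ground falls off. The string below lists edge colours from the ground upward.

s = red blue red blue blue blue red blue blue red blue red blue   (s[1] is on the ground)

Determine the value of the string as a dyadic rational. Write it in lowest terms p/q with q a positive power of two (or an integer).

Recurse on prefixes of the 13-edge string red blue red blue blue blue red blue blue red blue red blue:
r: Left {  }, Right { 0 } -> simplest -1
rb: Left { -1 }, Right { 0 } -> simplest -1/2
rbr: Left { -1 }, Right { -1/2; 0 } -> simplest -3/4
rbrb: Left { -1; -3/4 }, Right { -1/2; 0 } -> simplest -5/8
rbrbb: Left { -1; -3/4; -5/8 }, Right { -1/2; 0 } -> simplest -9/16
rbrbbb: Left { -1; -3/4; -5/8; -9/16 }, Right { -1/2; 0 } -> simplest -17/32
rbrbbbr: Left { -1; -3/4; -5/8; -9/16 }, Right { -17/32; -1/2; 0 } -> simplest -35/64
rbrbbbrb: Left { -1; -3/4; -5/8; -9/16; -35/64 }, Right { -17/32; -1/2; 0 } -> simplest -69/128
rbrbbbrbb: Left { -1; -3/4; -5/8; -9/16; -35/64; -69/128 }, Right { -17/32; -1/2; 0 } -> simplest -137/256
rbrbbbrbbr: Left { -1; -3/4; -5/8; -9/16; -35/64; -69/128 }, Right { -137/256; -17/32; -1/2; 0 } -> simplest -275/512
rbrbbbrbbrb: Left { -1; -3/4; -5/8; -9/16; -35/64; -69/128; -275/512 }, Right { -137/256; -17/32; -1/2; 0 } -> simplest -549/1024
rbrbbbrbbrbr: Left { -1; -3/4; -5/8; -9/16; -35/64; -69/128; -275/512 }, Right { -549/1024; -137/256; -17/32; -1/2; 0 } -> simplest -1099/2048
rbrbbbrbbrbrb: Left { -1; -3/4; -5/8; -9/16; -35/64; -69/128; -275/512; -1099/2048 }, Right { -549/1024; -137/256; -17/32; -1/2; 0 } -> simplest -2197/4096

-2197/4096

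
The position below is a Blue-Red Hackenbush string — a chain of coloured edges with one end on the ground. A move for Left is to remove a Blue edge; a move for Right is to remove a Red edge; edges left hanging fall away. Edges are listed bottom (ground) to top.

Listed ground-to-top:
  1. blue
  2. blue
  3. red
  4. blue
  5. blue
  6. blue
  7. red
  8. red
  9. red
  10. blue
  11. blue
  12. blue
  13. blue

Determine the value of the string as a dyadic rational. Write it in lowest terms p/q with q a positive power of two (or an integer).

1 of 13 · b · max L 0 · min R +∞ so 1
2 of 13 · bb · max L 1 · min R +∞ so 2
3 of 13 · bbr · max L 1 · min R 2 so 3/2
4 of 13 · bbrb · max L 3/2 · min R 2 so 7/4
5 of 13 · bbrbb · max L 7/4 · min R 2 so 15/8
6 of 13 · bbrbbb · max L 15/8 · min R 2 so 31/16
7 of 13 · bbrbbbr · max L 15/8 · min R 31/16 so 61/32
8 of 13 · bbrbbbrr · max L 15/8 · min R 61/32 so 121/64
9 of 13 · bbrbbbrrr · max L 15/8 · min R 121/64 so 241/128
10 of 13 · bbrbbbrrrb · max L 241/128 · min R 121/64 so 483/256
11 of 13 · bbrbbbrrrbb · max L 483/256 · min R 121/64 so 967/512
12 of 13 · bbrbbbrrrbbb · max L 967/512 · min R 121/64 so 1935/1024
13 of 13 · bbrbbbrrrbbbb · max L 1935/1024 · min R 121/64 so 3871/2048

3871/2048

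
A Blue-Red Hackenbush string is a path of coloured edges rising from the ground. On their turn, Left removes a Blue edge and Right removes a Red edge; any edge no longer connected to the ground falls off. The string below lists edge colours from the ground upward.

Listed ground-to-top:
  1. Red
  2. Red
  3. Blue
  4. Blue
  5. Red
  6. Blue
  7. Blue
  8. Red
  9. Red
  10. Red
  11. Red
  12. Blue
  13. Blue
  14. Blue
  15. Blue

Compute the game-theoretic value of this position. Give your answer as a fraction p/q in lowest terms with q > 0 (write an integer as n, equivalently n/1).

-10721/8192

R: Left {  }, Right { 0 } so simplest -1
RR: Left {  }, Right { -1,0 } so simplest -2
RRB: Left { -2 }, Right { -1,0 } so simplest -3/2
RRBB: Left { -2,-3/2 }, Right { -1,0 } so simplest -5/4
RRBBR: Left { -2,-3/2 }, Right { -5/4,-1,0 } so simplest -11/8
RRBBRB: Left { -2,-3/2,-11/8 }, Right { -5/4,-1,0 } so simplest -21/16
RRBBRBB: Left { -2,-3/2,-11/8,-21/16 }, Right { -5/4,-1,0 } so simplest -41/32
RRBBRBBR: Left { -2,-3/2,-11/8,-21/16 }, Right { -41/32,-5/4,-1,0 } so simplest -83/64
RRBBRBBRR: Left { -2,-3/2,-11/8,-21/16 }, Right { -83/64,-41/32,-5/4,-1,0 } so simplest -167/128
RRBBRBBRRR: Left { -2,-3/2,-11/8,-21/16 }, Right { -167/128,-83/64,-41/32,-5/4,-1,0 } so simplest -335/256
RRBBRBBRRRR: Left { -2,-3/2,-11/8,-21/16 }, Right { -335/256,-167/128,-83/64,-41/32,-5/4,-1,0 } so simplest -671/512
RRBBRBBRRRRB: Left { -2,-3/2,-11/8,-21/16,-671/512 }, Right { -335/256,-167/128,-83/64,-41/32,-5/4,-1,0 } so simplest -1341/1024
RRBBRBBRRRRBB: Left { -2,-3/2,-11/8,-21/16,-671/512,-1341/1024 }, Right { -335/256,-167/128,-83/64,-41/32,-5/4,-1,0 } so simplest -2681/2048
RRBBRBBRRRRBBB: Left { -2,-3/2,-11/8,-21/16,-671/512,-1341/1024,-2681/2048 }, Right { -335/256,-167/128,-83/64,-41/32,-5/4,-1,0 } so simplest -5361/4096
RRBBRBBRRRRBBBB: Left { -2,-3/2,-11/8,-21/16,-671/512,-1341/1024,-2681/2048,-5361/4096 }, Right { -335/256,-167/128,-83/64,-41/32,-5/4,-1,0 } so simplest -10721/8192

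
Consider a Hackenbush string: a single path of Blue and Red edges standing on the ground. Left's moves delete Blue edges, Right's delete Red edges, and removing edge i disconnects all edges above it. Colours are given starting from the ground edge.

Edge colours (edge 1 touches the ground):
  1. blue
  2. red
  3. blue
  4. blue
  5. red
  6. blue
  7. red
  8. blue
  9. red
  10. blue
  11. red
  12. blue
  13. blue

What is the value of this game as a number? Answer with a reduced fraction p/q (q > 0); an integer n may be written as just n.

edge 1 of 13 (blue): { 0 | none } = 1
edge 2 of 13 (red): { 0 | 1 } = 1/2
edge 3 of 13 (blue): { 0 1/2 | 1 } = 3/4
edge 4 of 13 (blue): { 0 1/2 3/4 | 1 } = 7/8
edge 5 of 13 (red): { 0 1/2 3/4 | 7/8 1 } = 13/16
edge 6 of 13 (blue): { 0 1/2 3/4 13/16 | 7/8 1 } = 27/32
edge 7 of 13 (red): { 0 1/2 3/4 13/16 | 27/32 7/8 1 } = 53/64
edge 8 of 13 (blue): { 0 1/2 3/4 13/16 53/64 | 27/32 7/8 1 } = 107/128
edge 9 of 13 (red): { 0 1/2 3/4 13/16 53/64 | 107/128 27/32 7/8 1 } = 213/256
edge 10 of 13 (blue): { 0 1/2 3/4 13/16 53/64 213/256 | 107/128 27/32 7/8 1 } = 427/512
edge 11 of 13 (red): { 0 1/2 3/4 13/16 53/64 213/256 | 427/512 107/128 27/32 7/8 1 } = 853/1024
edge 12 of 13 (blue): { 0 1/2 3/4 13/16 53/64 213/256 853/1024 | 427/512 107/128 27/32 7/8 1 } = 1707/2048
edge 13 of 13 (blue): { 0 1/2 3/4 13/16 53/64 213/256 853/1024 1707/2048 | 427/512 107/128 27/32 7/8 1 } = 3415/4096

3415/4096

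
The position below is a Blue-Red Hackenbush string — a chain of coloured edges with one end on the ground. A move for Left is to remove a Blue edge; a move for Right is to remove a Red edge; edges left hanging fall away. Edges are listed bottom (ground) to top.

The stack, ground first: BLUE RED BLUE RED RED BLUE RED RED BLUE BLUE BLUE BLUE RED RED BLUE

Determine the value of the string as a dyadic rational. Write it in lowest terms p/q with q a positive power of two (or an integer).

Recurse on prefixes of the 15-edge string BLUE RED BLUE RED RED BLUE RED RED BLUE BLUE BLUE BLUE RED RED BLUE:
edge 1 of 15 (BLUE): { 0 | none } ⇒ 1
edge 2 of 15 (RED): { 0 | 1 } ⇒ 1/2
edge 3 of 15 (BLUE): { 0, 1/2 | 1 } ⇒ 3/4
edge 4 of 15 (RED): { 0, 1/2 | 3/4, 1 } ⇒ 5/8
edge 5 of 15 (RED): { 0, 1/2 | 5/8, 3/4, 1 } ⇒ 9/16
edge 6 of 15 (BLUE): { 0, 1/2, 9/16 | 5/8, 3/4, 1 } ⇒ 19/32
edge 7 of 15 (RED): { 0, 1/2, 9/16 | 19/32, 5/8, 3/4, 1 } ⇒ 37/64
edge 8 of 15 (RED): { 0, 1/2, 9/16 | 37/64, 19/32, 5/8, 3/4, 1 } ⇒ 73/128
edge 9 of 15 (BLUE): { 0, 1/2, 9/16, 73/128 | 37/64, 19/32, 5/8, 3/4, 1 } ⇒ 147/256
edge 10 of 15 (BLUE): { 0, 1/2, 9/16, 73/128, 147/256 | 37/64, 19/32, 5/8, 3/4, 1 } ⇒ 295/512
edge 11 of 15 (BLUE): { 0, 1/2, 9/16, 73/128, 147/256, 295/512 | 37/64, 19/32, 5/8, 3/4, 1 } ⇒ 591/1024
edge 12 of 15 (BLUE): { 0, 1/2, 9/16, 73/128, 147/256, 295/512, 591/1024 | 37/64, 19/32, 5/8, 3/4, 1 } ⇒ 1183/2048
edge 13 of 15 (RED): { 0, 1/2, 9/16, 73/128, 147/256, 295/512, 591/1024 | 1183/2048, 37/64, 19/32, 5/8, 3/4, 1 } ⇒ 2365/4096
edge 14 of 15 (RED): { 0, 1/2, 9/16, 73/128, 147/256, 295/512, 591/1024 | 2365/4096, 1183/2048, 37/64, 19/32, 5/8, 3/4, 1 } ⇒ 4729/8192
edge 15 of 15 (BLUE): { 0, 1/2, 9/16, 73/128, 147/256, 295/512, 591/1024, 4729/8192 | 2365/4096, 1183/2048, 37/64, 19/32, 5/8, 3/4, 1 } ⇒ 9459/16384

9459/16384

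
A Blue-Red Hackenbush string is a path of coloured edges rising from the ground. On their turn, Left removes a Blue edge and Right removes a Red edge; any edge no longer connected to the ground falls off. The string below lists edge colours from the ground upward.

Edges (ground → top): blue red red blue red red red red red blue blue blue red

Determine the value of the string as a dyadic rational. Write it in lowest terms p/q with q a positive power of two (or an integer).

b: Left { 0 }, Right { (no moves) } gives simplest 1
br: Left { 0 }, Right { 1 } gives simplest 1/2
brr: Left { 0 }, Right { 1/2 1 } gives simplest 1/4
brrb: Left { 0 1/4 }, Right { 1/2 1 } gives simplest 3/8
brrbr: Left { 0 1/4 }, Right { 3/8 1/2 1 } gives simplest 5/16
brrbrr: Left { 0 1/4 }, Right { 5/16 3/8 1/2 1 } gives simplest 9/32
brrbrrr: Left { 0 1/4 }, Right { 9/32 5/16 3/8 1/2 1 } gives simplest 17/64
brrbrrrr: Left { 0 1/4 }, Right { 17/64 9/32 5/16 3/8 1/2 1 } gives simplest 33/128
brrbrrrrr: Left { 0 1/4 }, Right { 33/128 17/64 9/32 5/16 3/8 1/2 1 } gives simplest 65/256
brrbrrrrrb: Left { 0 1/4 65/256 }, Right { 33/128 17/64 9/32 5/16 3/8 1/2 1 } gives simplest 131/512
brrbrrrrrbb: Left { 0 1/4 65/256 131/512 }, Right { 33/128 17/64 9/32 5/16 3/8 1/2 1 } gives simplest 263/1024
brrbrrrrrbbb: Left { 0 1/4 65/256 131/512 263/1024 }, Right { 33/128 17/64 9/32 5/16 3/8 1/2 1 } gives simplest 527/2048
brrbrrrrrbbbr: Left { 0 1/4 65/256 131/512 263/1024 }, Right { 527/2048 33/128 17/64 9/32 5/16 3/8 1/2 1 } gives simplest 1053/4096

1053/4096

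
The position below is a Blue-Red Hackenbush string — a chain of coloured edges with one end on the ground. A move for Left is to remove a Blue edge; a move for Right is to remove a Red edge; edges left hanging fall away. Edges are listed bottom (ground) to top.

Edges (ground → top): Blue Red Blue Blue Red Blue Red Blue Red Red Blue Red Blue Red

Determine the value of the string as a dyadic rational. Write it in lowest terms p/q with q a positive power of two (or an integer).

6805/8192

Recurse on prefixes of the 14-edge string Blue Red Blue Blue Red Blue Red Blue Red Red Blue Red Blue Red:
1 of 14 · B · max L 0 · min R +∞ so 1
2 of 14 · BR · max L 0 · min R 1 so 1/2
3 of 14 · BRB · max L 1/2 · min R 1 so 3/4
4 of 14 · BRBB · max L 3/4 · min R 1 so 7/8
5 of 14 · BRBBR · max L 3/4 · min R 7/8 so 13/16
6 of 14 · BRBBRB · max L 13/16 · min R 7/8 so 27/32
7 of 14 · BRBBRBR · max L 13/16 · min R 27/32 so 53/64
8 of 14 · BRBBRBRB · max L 53/64 · min R 27/32 so 107/128
9 of 14 · BRBBRBRBR · max L 53/64 · min R 107/128 so 213/256
10 of 14 · BRBBRBRBRR · max L 53/64 · min R 213/256 so 425/512
11 of 14 · BRBBRBRBRRB · max L 425/512 · min R 213/256 so 851/1024
12 of 14 · BRBBRBRBRRBR · max L 425/512 · min R 851/1024 so 1701/2048
13 of 14 · BRBBRBRBRRBRB · max L 1701/2048 · min R 851/1024 so 3403/4096
14 of 14 · BRBBRBRBRRBRBR · max L 1701/2048 · min R 3403/4096 so 6805/8192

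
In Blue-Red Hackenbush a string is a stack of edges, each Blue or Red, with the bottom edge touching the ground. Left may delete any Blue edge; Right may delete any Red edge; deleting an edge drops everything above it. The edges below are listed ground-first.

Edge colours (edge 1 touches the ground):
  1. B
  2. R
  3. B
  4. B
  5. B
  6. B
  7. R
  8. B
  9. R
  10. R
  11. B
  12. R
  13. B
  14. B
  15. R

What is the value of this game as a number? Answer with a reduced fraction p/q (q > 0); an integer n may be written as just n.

15661/16384

step 1: add B to get B; options L={ 0 } R={ · } so 1
step 2: add R to get BR; options L={ 0 } R={ 1 } so 1/2
step 3: add B to get BRB; options L={ 0,1/2 } R={ 1 } so 3/4
step 4: add B to get BRBB; options L={ 0,1/2,3/4 } R={ 1 } so 7/8
step 5: add B to get BRBBB; options L={ 0,1/2,3/4,7/8 } R={ 1 } so 15/16
step 6: add B to get BRBBBB; options L={ 0,1/2,3/4,7/8,15/16 } R={ 1 } so 31/32
step 7: add R to get BRBBBBR; options L={ 0,1/2,3/4,7/8,15/16 } R={ 31/32,1 } so 61/64
step 8: add B to get BRBBBBRB; options L={ 0,1/2,3/4,7/8,15/16,61/64 } R={ 31/32,1 } so 123/128
step 9: add R to get BRBBBBRBR; options L={ 0,1/2,3/4,7/8,15/16,61/64 } R={ 123/128,31/32,1 } so 245/256
step 10: add R to get BRBBBBRBRR; options L={ 0,1/2,3/4,7/8,15/16,61/64 } R={ 245/256,123/128,31/32,1 } so 489/512
step 11: add B to get BRBBBBRBRRB; options L={ 0,1/2,3/4,7/8,15/16,61/64,489/512 } R={ 245/256,123/128,31/32,1 } so 979/1024
step 12: add R to get BRBBBBRBRRBR; options L={ 0,1/2,3/4,7/8,15/16,61/64,489/512 } R={ 979/1024,245/256,123/128,31/32,1 } so 1957/2048
step 13: add B to get BRBBBBRBRRBRB; options L={ 0,1/2,3/4,7/8,15/16,61/64,489/512,1957/2048 } R={ 979/1024,245/256,123/128,31/32,1 } so 3915/4096
step 14: add B to get BRBBBBRBRRBRBB; options L={ 0,1/2,3/4,7/8,15/16,61/64,489/512,1957/2048,3915/4096 } R={ 979/1024,245/256,123/128,31/32,1 } so 7831/8192
step 15: add R to get BRBBBBRBRRBRBBR; options L={ 0,1/2,3/4,7/8,15/16,61/64,489/512,1957/2048,3915/4096 } R={ 7831/8192,979/1024,245/256,123/128,31/32,1 } so 15661/16384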